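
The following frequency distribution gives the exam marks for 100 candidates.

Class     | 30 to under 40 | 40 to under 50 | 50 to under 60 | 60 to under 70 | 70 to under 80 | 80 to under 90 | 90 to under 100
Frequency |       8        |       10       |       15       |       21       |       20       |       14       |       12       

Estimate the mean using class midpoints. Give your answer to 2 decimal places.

Midpoints: 35, 45, 55, 65, 75, 85, 95
Σfm = 8×35 + 10×45 + 15×55 + 21×65 + 20×75 + 14×85 + 12×95 = 6750
n = Σf = 100
Mean = 6750 / 100 = 67.5000

67.50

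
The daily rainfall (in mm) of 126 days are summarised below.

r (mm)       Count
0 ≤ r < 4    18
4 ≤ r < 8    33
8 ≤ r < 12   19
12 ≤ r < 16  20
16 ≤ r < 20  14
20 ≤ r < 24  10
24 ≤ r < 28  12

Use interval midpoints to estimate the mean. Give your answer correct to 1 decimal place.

11.8

Midpoints: 2, 6, 10, 14, 18, 22, 26
Σfm = 18×2 + 33×6 + 19×10 + 20×14 + 14×18 + 10×22 + 12×26 = 1488
n = Σf = 126
Mean = 1488 / 126 = 11.8095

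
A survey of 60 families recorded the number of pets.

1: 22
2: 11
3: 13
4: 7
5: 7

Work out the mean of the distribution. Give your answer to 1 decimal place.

Values: 1, 2, 3, 4, 5
Σfx = 22×1 + 11×2 + 13×3 + 7×4 + 7×5 = 146
n = Σf = 60
Mean = 146 / 60 = 2.4333

2.4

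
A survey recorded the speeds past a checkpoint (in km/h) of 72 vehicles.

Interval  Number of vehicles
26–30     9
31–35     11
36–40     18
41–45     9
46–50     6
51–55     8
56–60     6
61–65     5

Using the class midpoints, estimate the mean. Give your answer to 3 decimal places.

Midpoints: 28, 33, 38, 43, 48, 53, 58, 63
Σfm = 9×28 + 11×33 + 18×38 + 9×43 + 6×48 + 8×53 + 6×58 + 5×63 = 3061
n = Σf = 72
Mean = 3061 / 72 = 42.5139

42.514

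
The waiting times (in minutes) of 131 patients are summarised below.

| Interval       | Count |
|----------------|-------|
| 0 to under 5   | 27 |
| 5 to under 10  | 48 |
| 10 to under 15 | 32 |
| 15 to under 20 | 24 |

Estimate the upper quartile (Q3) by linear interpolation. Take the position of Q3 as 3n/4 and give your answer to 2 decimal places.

13.63

Cumulative frequencies: 27, 75, 107, 131
n = 131; position = 3n/4 = 98.25.
This falls in the class 10 to under 15: L = 10, F = 75, f = 32, h = 5.
Upper quartile ≈ 10 + ((98.25 − 75) / 32) × 5 = 13.6328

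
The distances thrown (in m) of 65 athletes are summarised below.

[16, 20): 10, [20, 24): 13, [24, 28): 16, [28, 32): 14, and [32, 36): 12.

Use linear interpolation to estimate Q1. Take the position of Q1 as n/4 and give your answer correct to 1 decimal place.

Cumulative frequencies: 10, 23, 39, 53, 65
n = 65; position = n/4 = 16.25.
This falls in the class [20, 24): L = 20, F = 10, f = 13, h = 4.
Lower quartile ≈ 20 + ((16.25 − 10) / 13) × 4 = 21.9231

21.9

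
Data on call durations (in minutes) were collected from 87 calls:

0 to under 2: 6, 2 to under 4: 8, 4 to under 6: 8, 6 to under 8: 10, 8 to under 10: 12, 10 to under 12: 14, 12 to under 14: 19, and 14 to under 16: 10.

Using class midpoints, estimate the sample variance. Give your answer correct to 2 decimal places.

18.11

Midpoints: 1, 3, 5, 7, 9, 11, 13, 15
n = 87, Σfm = 799, mean = 9.1839
Σfm² = 8895
Σf(m − x̄)² = Σfm² − (Σfm)²/n = 8895 − 799²/87 = 1557.0575
Sample variance = 1557.0575 / 86 = 18.1053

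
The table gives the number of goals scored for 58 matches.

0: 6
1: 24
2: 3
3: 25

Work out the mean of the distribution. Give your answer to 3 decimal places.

1.810

Values: 0, 1, 2, 3
Σfx = 6×0 + 24×1 + 3×2 + 25×3 = 105
n = Σf = 58
Mean = 105 / 58 = 1.8103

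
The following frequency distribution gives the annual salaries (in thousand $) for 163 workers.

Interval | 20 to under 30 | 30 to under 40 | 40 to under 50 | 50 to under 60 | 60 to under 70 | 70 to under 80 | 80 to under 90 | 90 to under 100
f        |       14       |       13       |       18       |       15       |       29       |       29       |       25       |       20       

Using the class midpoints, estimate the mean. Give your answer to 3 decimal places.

Midpoints: 25, 35, 45, 55, 65, 75, 85, 95
Σfm = 14×25 + 13×35 + 18×45 + 15×55 + 29×65 + 29×75 + 25×85 + 20×95 = 10525
n = Σf = 163
Mean = 10525 / 163 = 64.5706

64.571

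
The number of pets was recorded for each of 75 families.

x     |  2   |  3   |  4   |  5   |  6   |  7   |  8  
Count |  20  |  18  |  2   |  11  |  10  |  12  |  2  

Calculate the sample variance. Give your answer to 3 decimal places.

Values: 2, 3, 4, 5, 6, 7, 8
n = 75, Σfx = 317, mean = 4.2267
Σfx² = 1625
Σf(x − x̄)² = Σfx² − (Σfx)²/n = 1625 − 317²/75 = 285.1467
Sample variance = 285.1467 / 74 = 3.8533

3.853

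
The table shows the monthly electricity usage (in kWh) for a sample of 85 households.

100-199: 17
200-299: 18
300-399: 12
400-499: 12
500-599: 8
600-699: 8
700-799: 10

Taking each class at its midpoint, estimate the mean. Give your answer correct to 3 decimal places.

Midpoints: 149.5, 249.5, 349.5, 449.5, 549.5, 649.5, 749.5
Σfm = 17×149.5 + 18×249.5 + 12×349.5 + 12×449.5 + 8×549.5 + 8×649.5 + 10×749.5 = 33707.5
n = Σf = 85
Mean = 33707.5 / 85 = 396.5588

396.559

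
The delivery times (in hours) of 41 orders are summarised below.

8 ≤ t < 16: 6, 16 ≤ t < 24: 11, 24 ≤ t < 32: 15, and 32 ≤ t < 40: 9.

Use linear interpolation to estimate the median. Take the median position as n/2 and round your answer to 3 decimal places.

Cumulative frequencies: 6, 17, 32, 41
n = 41; position = n/2 = 20.5.
This falls in the class 24 ≤ t < 32: L = 24, F = 17, f = 15, h = 8.
Median ≈ 24 + ((20.5 − 17) / 15) × 8 = 25.8667

25.867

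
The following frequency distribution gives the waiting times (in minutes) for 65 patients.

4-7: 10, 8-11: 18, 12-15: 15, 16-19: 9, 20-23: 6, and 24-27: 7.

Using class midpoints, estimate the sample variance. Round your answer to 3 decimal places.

38.438

Midpoints: 5.5, 9.5, 13.5, 17.5, 21.5, 25.5
n = 65, Σfm = 893.5, mean = 13.7462
Σfm² = 14742.25
Σf(m − x̄)² = Σfm² − (Σfm)²/n = 14742.25 − 893.5²/65 = 2460.0615
Sample variance = 2460.0615 / 64 = 38.4385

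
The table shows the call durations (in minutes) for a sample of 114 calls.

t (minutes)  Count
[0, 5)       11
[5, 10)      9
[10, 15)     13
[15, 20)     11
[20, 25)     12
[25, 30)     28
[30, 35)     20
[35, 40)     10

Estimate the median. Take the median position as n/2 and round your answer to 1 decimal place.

Cumulative frequencies: 11, 20, 33, 44, 56, 84, 104, 114
n = 114; position = n/2 = 57.
This falls in the class [25, 30): L = 25, F = 56, f = 28, h = 5.
Median ≈ 25 + ((57 − 56) / 28) × 5 = 25.1786

25.2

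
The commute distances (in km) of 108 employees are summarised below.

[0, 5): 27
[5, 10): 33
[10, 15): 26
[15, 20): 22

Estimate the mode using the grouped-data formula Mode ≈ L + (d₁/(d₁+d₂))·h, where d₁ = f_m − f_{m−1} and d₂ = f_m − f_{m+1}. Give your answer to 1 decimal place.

Modal class: [5, 10) (highest frequency 33).
d₁ = 33 − 27 = 6, d₂ = 33 − 26 = 7
Mode ≈ 5 + (6/(6+7)) × 5 = 5 + 2.3077 = 7.3077

7.3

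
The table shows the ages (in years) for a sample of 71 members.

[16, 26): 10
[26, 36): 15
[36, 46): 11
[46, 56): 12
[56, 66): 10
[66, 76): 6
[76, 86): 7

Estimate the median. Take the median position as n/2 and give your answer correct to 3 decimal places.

45.545

Cumulative frequencies: 10, 25, 36, 48, 58, 64, 71
n = 71; position = n/2 = 35.5.
This falls in the class [36, 46): L = 36, F = 25, f = 11, h = 10.
Median ≈ 36 + ((35.5 − 25) / 11) × 10 = 45.5455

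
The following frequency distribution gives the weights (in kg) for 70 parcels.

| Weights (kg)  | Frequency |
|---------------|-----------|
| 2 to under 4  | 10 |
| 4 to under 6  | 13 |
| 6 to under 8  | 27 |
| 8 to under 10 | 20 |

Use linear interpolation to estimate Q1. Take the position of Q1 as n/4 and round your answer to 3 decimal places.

5.154

Cumulative frequencies: 10, 23, 50, 70
n = 70; position = n/4 = 17.5.
This falls in the class 4 to under 6: L = 4, F = 10, f = 13, h = 2.
Lower quartile ≈ 4 + ((17.5 − 10) / 13) × 2 = 5.1538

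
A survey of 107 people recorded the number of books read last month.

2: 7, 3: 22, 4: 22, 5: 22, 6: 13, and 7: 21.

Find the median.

5

Cumulative frequencies: 7, 29, 51, 73, 86, 107
n = 107, so the median is the value in position (n+1)/2 = 54.
Position 54 falls at value 5.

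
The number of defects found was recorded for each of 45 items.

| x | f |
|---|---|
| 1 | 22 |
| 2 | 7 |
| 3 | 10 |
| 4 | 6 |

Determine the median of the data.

Cumulative frequencies: 22, 29, 39, 45
n = 45, so the median is the value in position (n+1)/2 = 23.
Position 23 falls at value 2.

2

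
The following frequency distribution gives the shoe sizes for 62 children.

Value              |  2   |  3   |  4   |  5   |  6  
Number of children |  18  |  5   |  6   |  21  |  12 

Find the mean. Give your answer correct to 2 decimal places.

Values: 2, 3, 4, 5, 6
Σfx = 18×2 + 5×3 + 6×4 + 21×5 + 12×6 = 252
n = Σf = 62
Mean = 252 / 62 = 4.0645

4.06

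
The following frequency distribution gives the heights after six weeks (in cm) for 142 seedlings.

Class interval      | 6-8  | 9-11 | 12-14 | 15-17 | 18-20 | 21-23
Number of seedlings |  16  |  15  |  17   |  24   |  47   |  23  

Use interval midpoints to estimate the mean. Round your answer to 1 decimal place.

16.0

Midpoints: 7, 10, 13, 16, 19, 22
Σfm = 16×7 + 15×10 + 17×13 + 24×16 + 47×19 + 23×22 = 2266
n = Σf = 142
Mean = 2266 / 142 = 15.9577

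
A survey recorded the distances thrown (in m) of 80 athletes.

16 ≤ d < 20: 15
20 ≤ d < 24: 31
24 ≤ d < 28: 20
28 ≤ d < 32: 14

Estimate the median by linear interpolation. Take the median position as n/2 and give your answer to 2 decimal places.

Cumulative frequencies: 15, 46, 66, 80
n = 80; position = n/2 = 40.
This falls in the class 20 ≤ d < 24: L = 20, F = 15, f = 31, h = 4.
Median ≈ 20 + ((40 − 15) / 31) × 4 = 23.2258

23.23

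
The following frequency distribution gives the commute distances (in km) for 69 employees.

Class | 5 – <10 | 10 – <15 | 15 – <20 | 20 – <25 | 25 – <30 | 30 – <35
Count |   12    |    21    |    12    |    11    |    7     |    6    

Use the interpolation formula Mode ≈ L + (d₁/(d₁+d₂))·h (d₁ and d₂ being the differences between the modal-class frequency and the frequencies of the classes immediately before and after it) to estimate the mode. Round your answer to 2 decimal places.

Modal class: 10 – <15 (highest frequency 21).
d₁ = 21 − 12 = 9, d₂ = 21 − 12 = 9
Mode ≈ 10 + (9/(9+9)) × 5 = 10 + 2.5000 = 12.5000

12.50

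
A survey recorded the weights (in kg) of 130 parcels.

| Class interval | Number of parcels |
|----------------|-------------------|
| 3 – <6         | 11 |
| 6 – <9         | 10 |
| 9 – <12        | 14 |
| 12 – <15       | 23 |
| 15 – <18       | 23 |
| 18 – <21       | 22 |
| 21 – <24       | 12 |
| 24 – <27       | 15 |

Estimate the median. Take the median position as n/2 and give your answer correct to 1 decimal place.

15.9

Cumulative frequencies: 11, 21, 35, 58, 81, 103, 115, 130
n = 130; position = n/2 = 65.
This falls in the class 15 – <18: L = 15, F = 58, f = 23, h = 3.
Median ≈ 15 + ((65 − 58) / 23) × 3 = 15.9130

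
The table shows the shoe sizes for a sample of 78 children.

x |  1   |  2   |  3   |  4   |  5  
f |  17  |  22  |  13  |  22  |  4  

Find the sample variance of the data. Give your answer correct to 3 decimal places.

Values: 1, 2, 3, 4, 5
n = 78, Σfx = 208, mean = 2.6667
Σfx² = 674
Σf(x − x̄)² = Σfx² − (Σfx)²/n = 674 − 208²/78 = 119.3333
Sample variance = 119.3333 / 77 = 1.5498

1.550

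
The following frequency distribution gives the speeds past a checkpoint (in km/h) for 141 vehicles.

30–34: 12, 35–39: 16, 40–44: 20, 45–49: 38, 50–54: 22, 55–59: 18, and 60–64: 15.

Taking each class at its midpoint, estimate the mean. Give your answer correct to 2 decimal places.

47.53

Midpoints: 32, 37, 42, 47, 52, 57, 62
Σfm = 12×32 + 16×37 + 20×42 + 38×47 + 22×52 + 18×57 + 15×62 = 6702
n = Σf = 141
Mean = 6702 / 141 = 47.5319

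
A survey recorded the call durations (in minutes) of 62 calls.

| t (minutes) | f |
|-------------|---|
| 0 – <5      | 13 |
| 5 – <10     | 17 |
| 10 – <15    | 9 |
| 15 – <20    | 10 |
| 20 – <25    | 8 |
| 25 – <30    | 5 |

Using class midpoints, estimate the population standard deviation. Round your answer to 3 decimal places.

7.930

Midpoints: 2.5, 7.5, 12.5, 17.5, 22.5, 27.5
n = 62, Σfm = 765, mean = 12.3387
Σfm² = 13337.5
Σf(m − x̄)² = Σfm² − (Σfm)²/n = 13337.5 − 765²/62 = 3898.3871
Population variance = 3898.3871 / 62 = 62.8772
Standard deviation = √62.8772 = 7.9295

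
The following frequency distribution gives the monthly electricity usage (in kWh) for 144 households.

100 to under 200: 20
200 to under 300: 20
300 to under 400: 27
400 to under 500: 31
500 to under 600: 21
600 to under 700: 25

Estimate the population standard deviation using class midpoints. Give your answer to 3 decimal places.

163.771

Midpoints: 150, 250, 350, 450, 550, 650
n = 144, Σfm = 59200, mean = 411.1111
Σfm² = 28200000
Σf(m − x̄)² = Σfm² − (Σfm)²/n = 28200000 − 59200²/144 = 3862222.2222
Population variance = 3862222.2222 / 144 = 26820.9877
Standard deviation = √26820.9877 = 163.7711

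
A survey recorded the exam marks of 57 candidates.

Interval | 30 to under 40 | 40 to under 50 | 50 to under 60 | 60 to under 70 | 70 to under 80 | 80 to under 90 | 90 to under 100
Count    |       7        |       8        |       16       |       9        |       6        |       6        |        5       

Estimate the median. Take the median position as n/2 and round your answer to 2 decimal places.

Cumulative frequencies: 7, 15, 31, 40, 46, 52, 57
n = 57; position = n/2 = 28.5.
This falls in the class 50 to under 60: L = 50, F = 15, f = 16, h = 10.
Median ≈ 50 + ((28.5 − 15) / 16) × 10 = 58.4375

58.44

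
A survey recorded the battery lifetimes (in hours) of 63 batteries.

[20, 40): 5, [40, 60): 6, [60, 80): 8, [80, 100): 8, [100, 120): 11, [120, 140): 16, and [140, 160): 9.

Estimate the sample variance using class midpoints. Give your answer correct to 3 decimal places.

Midpoints: 30, 50, 70, 90, 110, 130, 150
n = 63, Σfm = 6370, mean = 101.1111
Σfm² = 729500
Σf(m − x̄)² = Σfm² − (Σfm)²/n = 729500 − 6370²/63 = 85422.2222
Sample variance = 85422.2222 / 62 = 1377.7778

1377.778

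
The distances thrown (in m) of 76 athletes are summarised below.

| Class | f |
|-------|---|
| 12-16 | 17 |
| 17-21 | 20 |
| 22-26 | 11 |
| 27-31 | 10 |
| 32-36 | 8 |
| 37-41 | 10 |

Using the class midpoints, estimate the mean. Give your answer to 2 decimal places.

24.13

Midpoints: 14, 19, 24, 29, 34, 39
Σfm = 17×14 + 20×19 + 11×24 + 10×29 + 8×34 + 10×39 = 1834
n = Σf = 76
Mean = 1834 / 76 = 24.1316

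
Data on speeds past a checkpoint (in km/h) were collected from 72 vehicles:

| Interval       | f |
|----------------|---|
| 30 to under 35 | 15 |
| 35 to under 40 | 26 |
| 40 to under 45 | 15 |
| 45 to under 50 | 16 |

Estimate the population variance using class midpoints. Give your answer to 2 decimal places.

Midpoints: 32.5, 37.5, 42.5, 47.5
n = 72, Σfm = 2860, mean = 39.7222
Σfm² = 115600
Σf(m − x̄)² = Σfm² − (Σfm)²/n = 115600 − 2860²/72 = 1994.4444
Population variance = 1994.4444 / 72 = 27.7006

27.70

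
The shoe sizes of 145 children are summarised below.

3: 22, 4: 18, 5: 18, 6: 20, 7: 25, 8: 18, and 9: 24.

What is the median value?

Cumulative frequencies: 22, 40, 58, 78, 103, 121, 145
n = 145, so the median is the value in position (n+1)/2 = 73.
Position 73 falls at value 6.

6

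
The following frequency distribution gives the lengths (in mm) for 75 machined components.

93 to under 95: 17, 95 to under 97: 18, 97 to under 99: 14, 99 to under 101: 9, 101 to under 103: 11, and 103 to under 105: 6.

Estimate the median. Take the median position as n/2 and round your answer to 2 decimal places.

Cumulative frequencies: 17, 35, 49, 58, 69, 75
n = 75; position = n/2 = 37.5.
This falls in the class 97 to under 99: L = 97, F = 35, f = 14, h = 2.
Median ≈ 97 + ((37.5 − 35) / 14) × 2 = 97.3571

97.36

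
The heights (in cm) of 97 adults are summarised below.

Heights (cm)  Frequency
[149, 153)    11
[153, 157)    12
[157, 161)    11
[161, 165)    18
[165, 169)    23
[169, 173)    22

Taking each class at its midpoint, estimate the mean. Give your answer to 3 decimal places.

Midpoints: 151, 155, 159, 163, 167, 171
Σfm = 11×151 + 12×155 + 11×159 + 18×163 + 23×167 + 22×171 = 15807
n = Σf = 97
Mean = 15807 / 97 = 162.9588

162.959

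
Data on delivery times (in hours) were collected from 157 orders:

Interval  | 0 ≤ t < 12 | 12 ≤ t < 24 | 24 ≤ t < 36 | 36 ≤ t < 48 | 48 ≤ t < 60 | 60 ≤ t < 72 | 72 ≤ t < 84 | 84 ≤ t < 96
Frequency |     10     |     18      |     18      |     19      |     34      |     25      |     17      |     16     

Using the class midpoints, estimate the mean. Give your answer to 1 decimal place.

Midpoints: 6, 18, 30, 42, 54, 66, 78, 90
Σfm = 10×6 + 18×18 + 18×30 + 19×42 + 34×54 + 25×66 + 17×78 + 16×90 = 7974
n = Σf = 157
Mean = 7974 / 157 = 50.7898

50.8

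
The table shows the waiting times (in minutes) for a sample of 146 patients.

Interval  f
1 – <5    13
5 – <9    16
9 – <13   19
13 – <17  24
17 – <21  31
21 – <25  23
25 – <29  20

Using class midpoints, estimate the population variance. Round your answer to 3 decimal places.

Midpoints: 3, 7, 11, 15, 19, 23, 27
n = 146, Σfm = 2378, mean = 16.2877
Σfm² = 46538
Σf(m − x̄)² = Σfm² − (Σfm)²/n = 46538 − 2378²/146 = 7805.9178
Population variance = 7805.9178 / 146 = 53.4652

53.465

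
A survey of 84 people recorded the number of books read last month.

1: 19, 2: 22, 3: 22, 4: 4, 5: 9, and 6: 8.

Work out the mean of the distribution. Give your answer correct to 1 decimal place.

Values: 1, 2, 3, 4, 5, 6
Σfx = 19×1 + 22×2 + 22×3 + 4×4 + 9×5 + 8×6 = 238
n = Σf = 84
Mean = 238 / 84 = 2.8333

2.8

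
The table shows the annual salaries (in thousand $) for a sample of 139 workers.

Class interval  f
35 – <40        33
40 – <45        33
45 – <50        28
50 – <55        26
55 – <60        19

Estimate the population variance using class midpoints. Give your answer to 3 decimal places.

46.437

Midpoints: 37.5, 42.5, 47.5, 52.5, 57.5
n = 139, Σfm = 6427.5, mean = 46.2410
Σfm² = 303668.75
Σf(m − x̄)² = Σfm² − (Σfm)²/n = 303668.75 − 6427.5²/139 = 6454.6763
Population variance = 6454.6763 / 139 = 46.4365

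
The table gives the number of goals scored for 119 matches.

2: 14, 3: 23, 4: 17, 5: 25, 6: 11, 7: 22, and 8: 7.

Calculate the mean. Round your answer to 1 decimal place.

Values: 2, 3, 4, 5, 6, 7, 8
Σfx = 14×2 + 23×3 + 17×4 + 25×5 + 11×6 + 22×7 + 7×8 = 566
n = Σf = 119
Mean = 566 / 119 = 4.7563

4.8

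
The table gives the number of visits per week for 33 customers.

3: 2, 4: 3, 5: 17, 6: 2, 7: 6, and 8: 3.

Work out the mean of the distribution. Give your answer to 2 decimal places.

Values: 3, 4, 5, 6, 7, 8
Σfx = 2×3 + 3×4 + 17×5 + 2×6 + 6×7 + 3×8 = 181
n = Σf = 33
Mean = 181 / 33 = 5.4848

5.48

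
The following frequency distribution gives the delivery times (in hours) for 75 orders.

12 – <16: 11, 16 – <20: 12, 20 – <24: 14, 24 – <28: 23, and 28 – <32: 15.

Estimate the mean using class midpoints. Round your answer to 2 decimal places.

23.01

Midpoints: 14, 18, 22, 26, 30
Σfm = 11×14 + 12×18 + 14×22 + 23×26 + 15×30 = 1726
n = Σf = 75
Mean = 1726 / 75 = 23.0133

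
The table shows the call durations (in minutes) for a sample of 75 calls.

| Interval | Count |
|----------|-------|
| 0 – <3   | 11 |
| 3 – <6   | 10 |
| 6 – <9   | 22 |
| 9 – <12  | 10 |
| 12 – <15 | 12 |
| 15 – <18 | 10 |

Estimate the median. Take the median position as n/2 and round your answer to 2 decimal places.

Cumulative frequencies: 11, 21, 43, 53, 65, 75
n = 75; position = n/2 = 37.5.
This falls in the class 6 – <9: L = 6, F = 21, f = 22, h = 3.
Median ≈ 6 + ((37.5 − 21) / 22) × 3 = 8.2500

8.25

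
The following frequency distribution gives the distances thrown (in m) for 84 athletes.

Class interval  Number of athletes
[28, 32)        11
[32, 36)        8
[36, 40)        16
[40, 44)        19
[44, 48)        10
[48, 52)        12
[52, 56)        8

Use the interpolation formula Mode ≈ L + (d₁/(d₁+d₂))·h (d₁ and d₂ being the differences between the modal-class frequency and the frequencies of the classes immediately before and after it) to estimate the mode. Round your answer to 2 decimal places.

Modal class: [40, 44) (highest frequency 19).
d₁ = 19 − 16 = 3, d₂ = 19 − 10 = 9
Mode ≈ 40 + (3/(3+9)) × 4 = 40 + 1.0000 = 41.0000

41.00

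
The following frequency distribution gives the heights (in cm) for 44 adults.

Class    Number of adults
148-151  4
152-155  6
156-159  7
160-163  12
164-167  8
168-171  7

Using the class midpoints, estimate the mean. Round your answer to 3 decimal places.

160.682

Midpoints: 149.5, 153.5, 157.5, 161.5, 165.5, 169.5
Σfm = 4×149.5 + 6×153.5 + 7×157.5 + 12×161.5 + 8×165.5 + 7×169.5 = 7070
n = Σf = 44
Mean = 7070 / 44 = 160.6818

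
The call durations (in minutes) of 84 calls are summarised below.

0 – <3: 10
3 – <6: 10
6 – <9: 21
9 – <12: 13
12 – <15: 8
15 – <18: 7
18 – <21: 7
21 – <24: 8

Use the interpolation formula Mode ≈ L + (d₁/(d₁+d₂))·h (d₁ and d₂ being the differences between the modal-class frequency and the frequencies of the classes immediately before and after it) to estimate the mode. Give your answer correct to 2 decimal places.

Modal class: 6 – <9 (highest frequency 21).
d₁ = 21 − 10 = 11, d₂ = 21 − 13 = 8
Mode ≈ 6 + (11/(11+8)) × 3 = 6 + 1.7368 = 7.7368

7.74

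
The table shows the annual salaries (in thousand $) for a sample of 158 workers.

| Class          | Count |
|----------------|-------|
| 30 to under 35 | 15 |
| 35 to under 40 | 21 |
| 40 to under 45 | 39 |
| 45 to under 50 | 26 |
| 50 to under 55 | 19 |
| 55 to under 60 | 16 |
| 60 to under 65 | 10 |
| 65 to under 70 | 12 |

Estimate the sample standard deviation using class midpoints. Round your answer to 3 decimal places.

9.960

Midpoints: 32.5, 37.5, 42.5, 47.5, 52.5, 57.5, 62.5, 67.5
n = 158, Σfm = 7520, mean = 47.5949
Σfm² = 373487.5
Σf(m − x̄)² = Σfm² − (Σfm)²/n = 373487.5 − 7520²/158 = 15573.5759
Sample variance = 15573.5759 / 157 = 99.1948
Standard deviation = √99.1948 = 9.9597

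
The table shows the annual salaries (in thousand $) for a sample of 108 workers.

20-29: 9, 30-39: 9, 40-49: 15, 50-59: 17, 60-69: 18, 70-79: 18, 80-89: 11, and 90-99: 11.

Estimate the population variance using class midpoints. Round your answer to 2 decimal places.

Midpoints: 24.5, 34.5, 44.5, 54.5, 64.5, 74.5, 84.5, 94.5
n = 108, Σfm = 6596, mean = 61.0741
Σfm² = 447877
Σf(m − x̄)² = Σfm² − (Σfm)²/n = 447877 − 6596²/108 = 45032.4074
Population variance = 45032.4074 / 108 = 416.9667

416.97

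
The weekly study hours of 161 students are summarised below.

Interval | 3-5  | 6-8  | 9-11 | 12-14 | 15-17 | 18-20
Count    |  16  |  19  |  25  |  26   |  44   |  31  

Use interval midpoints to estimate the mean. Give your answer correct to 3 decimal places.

12.907

Midpoints: 4, 7, 10, 13, 16, 19
Σfm = 16×4 + 19×7 + 25×10 + 26×13 + 44×16 + 31×19 = 2078
n = Σf = 161
Mean = 2078 / 161 = 12.9068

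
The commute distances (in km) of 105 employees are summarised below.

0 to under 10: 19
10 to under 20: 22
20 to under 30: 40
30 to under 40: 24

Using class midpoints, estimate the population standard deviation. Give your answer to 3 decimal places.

Midpoints: 5, 15, 25, 35
n = 105, Σfm = 2265, mean = 21.5714
Σfm² = 59825
Σf(m − x̄)² = Σfm² − (Σfm)²/n = 59825 − 2265²/105 = 10965.7143
Population variance = 10965.7143 / 105 = 104.4354
Standard deviation = √104.4354 = 10.2194

10.219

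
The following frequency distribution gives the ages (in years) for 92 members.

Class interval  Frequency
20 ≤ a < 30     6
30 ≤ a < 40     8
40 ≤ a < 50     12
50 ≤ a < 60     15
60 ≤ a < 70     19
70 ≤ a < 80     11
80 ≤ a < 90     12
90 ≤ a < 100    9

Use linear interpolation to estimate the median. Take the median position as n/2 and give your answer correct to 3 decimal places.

Cumulative frequencies: 6, 14, 26, 41, 60, 71, 83, 92
n = 92; position = n/2 = 46.
This falls in the class 60 ≤ a < 70: L = 60, F = 41, f = 19, h = 10.
Median ≈ 60 + ((46 − 41) / 19) × 10 = 62.6316

62.632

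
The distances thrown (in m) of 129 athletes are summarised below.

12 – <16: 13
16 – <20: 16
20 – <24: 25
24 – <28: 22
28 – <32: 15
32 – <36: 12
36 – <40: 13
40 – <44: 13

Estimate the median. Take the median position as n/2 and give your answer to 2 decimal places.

25.91

Cumulative frequencies: 13, 29, 54, 76, 91, 103, 116, 129
n = 129; position = n/2 = 64.5.
This falls in the class 24 – <28: L = 24, F = 54, f = 22, h = 4.
Median ≈ 24 + ((64.5 − 54) / 22) × 4 = 25.9091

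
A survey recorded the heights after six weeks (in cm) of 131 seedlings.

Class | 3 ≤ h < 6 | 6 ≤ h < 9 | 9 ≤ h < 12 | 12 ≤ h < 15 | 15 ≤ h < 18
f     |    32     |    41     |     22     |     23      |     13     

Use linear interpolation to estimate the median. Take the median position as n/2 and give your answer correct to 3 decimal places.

8.451

Cumulative frequencies: 32, 73, 95, 118, 131
n = 131; position = n/2 = 65.5.
This falls in the class 6 ≤ h < 9: L = 6, F = 32, f = 41, h = 3.
Median ≈ 6 + ((65.5 − 32) / 41) × 3 = 8.4512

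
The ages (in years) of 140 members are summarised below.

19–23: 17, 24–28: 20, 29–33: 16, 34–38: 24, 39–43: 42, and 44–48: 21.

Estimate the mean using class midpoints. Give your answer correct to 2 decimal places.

Midpoints: 21, 26, 31, 36, 41, 46
Σfm = 17×21 + 20×26 + 16×31 + 24×36 + 42×41 + 21×46 = 4925
n = Σf = 140
Mean = 4925 / 140 = 35.1786

35.18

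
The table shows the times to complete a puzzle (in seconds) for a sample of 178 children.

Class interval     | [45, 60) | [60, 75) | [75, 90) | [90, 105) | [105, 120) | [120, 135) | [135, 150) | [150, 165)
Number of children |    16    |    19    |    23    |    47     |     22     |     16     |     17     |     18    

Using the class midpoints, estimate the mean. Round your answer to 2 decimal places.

103.23

Midpoints: 52.5, 67.5, 82.5, 97.5, 112.5, 127.5, 142.5, 157.5
Σfm = 16×52.5 + 19×67.5 + 23×82.5 + 47×97.5 + 22×112.5 + 16×127.5 + 17×142.5 + 18×157.5 = 18375
n = Σf = 178
Mean = 18375 / 178 = 103.2303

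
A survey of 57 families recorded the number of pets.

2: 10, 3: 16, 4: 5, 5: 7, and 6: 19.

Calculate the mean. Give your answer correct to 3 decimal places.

4.158

Values: 2, 3, 4, 5, 6
Σfx = 10×2 + 16×3 + 5×4 + 7×5 + 19×6 = 237
n = Σf = 57
Mean = 237 / 57 = 4.1579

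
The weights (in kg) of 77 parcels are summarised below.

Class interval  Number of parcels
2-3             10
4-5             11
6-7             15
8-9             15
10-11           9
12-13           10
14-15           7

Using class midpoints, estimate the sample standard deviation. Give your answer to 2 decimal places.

Midpoints: 2.5, 4.5, 6.5, 8.5, 10.5, 12.5, 14.5
n = 77, Σfm = 620.5, mean = 8.0584
Σfm² = 6029.25
Σf(m − x̄)² = Σfm² − (Σfm)²/n = 6029.25 − 620.5²/77 = 1028.9870
Sample variance = 1028.9870 / 76 = 13.5393
Standard deviation = √13.5393 = 3.6796

3.68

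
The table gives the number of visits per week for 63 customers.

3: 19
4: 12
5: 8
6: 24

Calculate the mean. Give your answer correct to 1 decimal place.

4.6

Values: 3, 4, 5, 6
Σfx = 19×3 + 12×4 + 8×5 + 24×6 = 289
n = Σf = 63
Mean = 289 / 63 = 4.5873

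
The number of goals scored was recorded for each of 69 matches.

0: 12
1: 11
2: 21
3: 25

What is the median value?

Cumulative frequencies: 12, 23, 44, 69
n = 69, so the median is the value in position (n+1)/2 = 35.
Position 35 falls at value 2.

2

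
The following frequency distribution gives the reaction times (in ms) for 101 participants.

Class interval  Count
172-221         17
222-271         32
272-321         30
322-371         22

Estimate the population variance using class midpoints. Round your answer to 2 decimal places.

2545.34

Midpoints: 196.5, 246.5, 296.5, 346.5
n = 101, Σfm = 27746.5, mean = 274.7178
Σfm² = 7879537.25
Σf(m − x̄)² = Σfm² − (Σfm)²/n = 7879537.25 − 27746.5²/101 = 257079.2079
Population variance = 257079.2079 / 101 = 2545.3387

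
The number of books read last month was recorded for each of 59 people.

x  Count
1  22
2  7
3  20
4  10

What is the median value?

3

Cumulative frequencies: 22, 29, 49, 59
n = 59, so the median is the value in position (n+1)/2 = 30.
Position 30 falls at value 3.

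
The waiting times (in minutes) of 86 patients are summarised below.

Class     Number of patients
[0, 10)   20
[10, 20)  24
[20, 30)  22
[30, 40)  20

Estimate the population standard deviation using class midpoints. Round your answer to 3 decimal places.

Midpoints: 5, 15, 25, 35
n = 86, Σfm = 1710, mean = 19.8837
Σfm² = 44150
Σf(m − x̄)² = Σfm² − (Σfm)²/n = 44150 − 1710²/86 = 10148.8372
Population variance = 10148.8372 / 86 = 118.0097
Standard deviation = √118.0097 = 10.8632

10.863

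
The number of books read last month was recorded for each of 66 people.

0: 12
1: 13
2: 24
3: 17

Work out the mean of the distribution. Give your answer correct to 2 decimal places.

1.70

Values: 0, 1, 2, 3
Σfx = 12×0 + 13×1 + 24×2 + 17×3 = 112
n = Σf = 66
Mean = 112 / 66 = 1.6970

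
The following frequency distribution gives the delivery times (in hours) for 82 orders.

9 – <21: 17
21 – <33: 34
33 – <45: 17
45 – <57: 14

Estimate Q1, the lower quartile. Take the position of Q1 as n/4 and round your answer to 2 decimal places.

22.24

Cumulative frequencies: 17, 51, 68, 82
n = 82; position = n/4 = 20.5.
This falls in the class 21 – <33: L = 21, F = 17, f = 34, h = 12.
Lower quartile ≈ 21 + ((20.5 − 17) / 34) × 12 = 22.2353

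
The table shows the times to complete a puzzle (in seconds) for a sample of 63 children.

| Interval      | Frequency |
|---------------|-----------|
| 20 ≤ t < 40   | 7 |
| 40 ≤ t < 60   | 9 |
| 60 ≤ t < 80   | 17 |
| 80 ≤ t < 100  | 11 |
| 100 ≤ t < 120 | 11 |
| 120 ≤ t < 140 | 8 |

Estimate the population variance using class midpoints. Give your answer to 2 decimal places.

Midpoints: 30, 50, 70, 90, 110, 130
n = 63, Σfm = 5090, mean = 80.7937
Σfm² = 469500
Σf(m − x̄)² = Σfm² − (Σfm)²/n = 469500 − 5090²/63 = 58260.3175
Population variance = 58260.3175 / 63 = 924.7669

924.77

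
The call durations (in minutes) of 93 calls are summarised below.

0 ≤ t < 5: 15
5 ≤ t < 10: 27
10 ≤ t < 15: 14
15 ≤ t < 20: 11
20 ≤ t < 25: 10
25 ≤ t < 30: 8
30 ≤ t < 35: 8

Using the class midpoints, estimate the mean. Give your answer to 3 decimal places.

Midpoints: 2.5, 7.5, 12.5, 17.5, 22.5, 27.5, 32.5
Σfm = 15×2.5 + 27×7.5 + 14×12.5 + 11×17.5 + 10×22.5 + 8×27.5 + 8×32.5 = 1312.5
n = Σf = 93
Mean = 1312.5 / 93 = 14.1129

14.113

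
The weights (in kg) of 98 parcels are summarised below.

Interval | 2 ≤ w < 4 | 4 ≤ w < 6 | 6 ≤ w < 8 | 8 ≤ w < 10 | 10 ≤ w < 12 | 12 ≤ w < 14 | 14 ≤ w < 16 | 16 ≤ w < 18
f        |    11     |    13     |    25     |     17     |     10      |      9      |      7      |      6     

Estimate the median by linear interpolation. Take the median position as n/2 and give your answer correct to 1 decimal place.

Cumulative frequencies: 11, 24, 49, 66, 76, 85, 92, 98
n = 98; position = n/2 = 49.
This falls in the class 6 ≤ w < 8: L = 6, F = 24, f = 25, h = 2.
Median ≈ 6 + ((49 − 24) / 25) × 2 = 8.0000

8.0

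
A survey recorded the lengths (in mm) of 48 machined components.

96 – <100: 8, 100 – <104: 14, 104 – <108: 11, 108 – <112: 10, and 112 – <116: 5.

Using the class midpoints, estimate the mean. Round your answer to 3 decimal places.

105.167

Midpoints: 98, 102, 106, 110, 114
Σfm = 8×98 + 14×102 + 11×106 + 10×110 + 5×114 = 5048
n = Σf = 48
Mean = 5048 / 48 = 105.1667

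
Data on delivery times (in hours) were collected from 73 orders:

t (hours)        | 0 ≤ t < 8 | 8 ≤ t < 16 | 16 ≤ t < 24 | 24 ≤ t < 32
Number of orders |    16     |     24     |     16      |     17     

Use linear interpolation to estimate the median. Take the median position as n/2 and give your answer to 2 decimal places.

Cumulative frequencies: 16, 40, 56, 73
n = 73; position = n/2 = 36.5.
This falls in the class 8 ≤ t < 16: L = 8, F = 16, f = 24, h = 8.
Median ≈ 8 + ((36.5 − 16) / 24) × 8 = 14.8333

14.83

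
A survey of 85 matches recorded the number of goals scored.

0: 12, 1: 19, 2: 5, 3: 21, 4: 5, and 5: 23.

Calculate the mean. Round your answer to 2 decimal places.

2.67

Values: 0, 1, 2, 3, 4, 5
Σfx = 12×0 + 19×1 + 5×2 + 21×3 + 5×4 + 23×5 = 227
n = Σf = 85
Mean = 227 / 85 = 2.6706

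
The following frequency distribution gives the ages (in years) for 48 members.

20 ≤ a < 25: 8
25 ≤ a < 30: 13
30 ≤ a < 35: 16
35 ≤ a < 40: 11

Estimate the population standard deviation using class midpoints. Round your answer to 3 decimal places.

Midpoints: 22.5, 27.5, 32.5, 37.5
n = 48, Σfm = 1470, mean = 30.6250
Σfm² = 46250
Σf(m − x̄)² = Σfm² − (Σfm)²/n = 46250 − 1470²/48 = 1231.2500
Population variance = 1231.2500 / 48 = 25.6510
Standard deviation = √25.6510 = 5.0647

5.065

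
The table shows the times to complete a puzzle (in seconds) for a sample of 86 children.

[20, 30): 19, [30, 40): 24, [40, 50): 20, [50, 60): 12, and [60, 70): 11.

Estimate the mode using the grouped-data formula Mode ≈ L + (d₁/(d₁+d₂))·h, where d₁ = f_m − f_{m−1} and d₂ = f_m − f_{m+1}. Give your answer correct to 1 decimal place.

35.6

Modal class: [30, 40) (highest frequency 24).
d₁ = 24 − 19 = 5, d₂ = 24 − 20 = 4
Mode ≈ 30 + (5/(5+4)) × 10 = 30 + 5.5556 = 35.5556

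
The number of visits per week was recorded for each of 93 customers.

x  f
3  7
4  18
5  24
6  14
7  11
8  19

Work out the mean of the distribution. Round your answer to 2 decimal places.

Values: 3, 4, 5, 6, 7, 8
Σfx = 7×3 + 18×4 + 24×5 + 14×6 + 11×7 + 19×8 = 526
n = Σf = 93
Mean = 526 / 93 = 5.6559

5.66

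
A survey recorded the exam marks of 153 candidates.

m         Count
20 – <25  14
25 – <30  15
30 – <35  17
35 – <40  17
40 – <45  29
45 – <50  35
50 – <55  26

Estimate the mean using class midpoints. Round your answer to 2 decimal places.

40.38

Midpoints: 22.5, 27.5, 32.5, 37.5, 42.5, 47.5, 52.5
Σfm = 14×22.5 + 15×27.5 + 17×32.5 + 17×37.5 + 29×42.5 + 35×47.5 + 26×52.5 = 6177.5
n = Σf = 153
Mean = 6177.5 / 153 = 40.3758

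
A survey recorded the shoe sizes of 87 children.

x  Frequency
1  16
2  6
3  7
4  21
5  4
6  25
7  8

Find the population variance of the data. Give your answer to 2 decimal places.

Values: 1, 2, 3, 4, 5, 6, 7
n = 87, Σfx = 359, mean = 4.1264
Σfx² = 1831
Σf(x − x̄)² = Σfx² − (Σfx)²/n = 1831 − 359²/87 = 349.6092
Population variance = 349.6092 / 87 = 4.0185

4.02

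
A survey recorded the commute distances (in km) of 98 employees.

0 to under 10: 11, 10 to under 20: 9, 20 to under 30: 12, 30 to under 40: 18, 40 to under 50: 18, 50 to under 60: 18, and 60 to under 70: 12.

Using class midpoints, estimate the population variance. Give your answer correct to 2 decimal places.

344.45

Midpoints: 5, 15, 25, 35, 45, 55, 65
n = 98, Σfm = 3700, mean = 37.7551
Σfm² = 173450
Σf(m − x̄)² = Σfm² − (Σfm)²/n = 173450 − 3700²/98 = 33756.1224
Population variance = 33756.1224 / 98 = 344.4502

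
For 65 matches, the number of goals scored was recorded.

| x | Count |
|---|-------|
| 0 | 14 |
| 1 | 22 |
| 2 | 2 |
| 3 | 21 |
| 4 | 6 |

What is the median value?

1

Cumulative frequencies: 14, 36, 38, 59, 65
n = 65, so the median is the value in position (n+1)/2 = 33.
Position 33 falls at value 1.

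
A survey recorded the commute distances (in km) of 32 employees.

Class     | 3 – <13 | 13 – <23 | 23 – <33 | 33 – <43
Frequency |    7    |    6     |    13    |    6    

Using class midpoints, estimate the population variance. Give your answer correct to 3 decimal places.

105.859

Midpoints: 8, 18, 28, 38
n = 32, Σfm = 756, mean = 23.6250
Σfm² = 21248
Σf(m − x̄)² = Σfm² − (Σfm)²/n = 21248 − 756²/32 = 3387.5000
Population variance = 3387.5000 / 32 = 105.8594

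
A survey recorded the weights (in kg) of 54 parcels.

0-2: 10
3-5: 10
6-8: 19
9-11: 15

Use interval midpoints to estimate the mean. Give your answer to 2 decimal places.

Midpoints: 1, 4, 7, 10
Σfm = 10×1 + 10×4 + 19×7 + 15×10 = 333
n = Σf = 54
Mean = 333 / 54 = 6.1667

6.17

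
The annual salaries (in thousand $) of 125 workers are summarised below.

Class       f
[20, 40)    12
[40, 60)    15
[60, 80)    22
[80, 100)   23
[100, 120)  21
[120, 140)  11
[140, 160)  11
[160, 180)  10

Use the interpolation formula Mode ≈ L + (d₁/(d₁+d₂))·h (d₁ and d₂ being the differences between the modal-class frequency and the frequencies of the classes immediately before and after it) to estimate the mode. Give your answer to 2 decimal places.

Modal class: [80, 100) (highest frequency 23).
d₁ = 23 − 22 = 1, d₂ = 23 − 21 = 2
Mode ≈ 80 + (1/(1+2)) × 20 = 80 + 6.6667 = 86.6667

86.67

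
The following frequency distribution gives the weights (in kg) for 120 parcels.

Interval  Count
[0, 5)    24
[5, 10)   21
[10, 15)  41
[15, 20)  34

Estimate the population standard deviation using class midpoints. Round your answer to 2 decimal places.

5.42

Midpoints: 2.5, 7.5, 12.5, 17.5
n = 120, Σfm = 1325, mean = 11.0417
Σfm² = 18150
Σf(m − x̄)² = Σfm² − (Σfm)²/n = 18150 − 1325²/120 = 3519.7917
Population variance = 3519.7917 / 120 = 29.3316
Standard deviation = √29.3316 = 5.4159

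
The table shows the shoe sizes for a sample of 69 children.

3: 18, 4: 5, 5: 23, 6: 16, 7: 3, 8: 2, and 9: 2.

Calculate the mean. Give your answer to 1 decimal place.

4.9

Values: 3, 4, 5, 6, 7, 8, 9
Σfx = 18×3 + 5×4 + 23×5 + 16×6 + 3×7 + 2×8 + 2×9 = 340
n = Σf = 69
Mean = 340 / 69 = 4.9275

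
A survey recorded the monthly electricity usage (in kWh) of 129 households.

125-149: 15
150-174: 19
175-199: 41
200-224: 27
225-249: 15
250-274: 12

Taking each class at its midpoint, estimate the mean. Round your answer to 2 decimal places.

195.53

Midpoints: 137, 162, 187, 212, 237, 262
Σfm = 15×137 + 19×162 + 41×187 + 27×212 + 15×237 + 12×262 = 25223
n = Σf = 129
Mean = 25223 / 129 = 195.5271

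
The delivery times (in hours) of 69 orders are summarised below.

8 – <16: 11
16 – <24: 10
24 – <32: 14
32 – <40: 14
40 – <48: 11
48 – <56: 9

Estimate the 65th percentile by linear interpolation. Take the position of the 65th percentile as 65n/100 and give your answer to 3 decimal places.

Cumulative frequencies: 11, 21, 35, 49, 60, 69
n = 69; position = 65n/100 = 44.85.
This falls in the class 32 – <40: L = 32, F = 35, f = 14, h = 8.
65th percentile ≈ 32 + ((44.85 − 35) / 14) × 8 = 37.6286

37.629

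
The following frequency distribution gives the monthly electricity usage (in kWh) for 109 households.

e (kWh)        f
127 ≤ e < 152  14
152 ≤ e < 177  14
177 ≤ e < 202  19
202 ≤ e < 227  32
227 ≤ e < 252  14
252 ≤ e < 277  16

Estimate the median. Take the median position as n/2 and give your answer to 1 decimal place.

Cumulative frequencies: 14, 28, 47, 79, 93, 109
n = 109; position = n/2 = 54.5.
This falls in the class 202 ≤ e < 227: L = 202, F = 47, f = 32, h = 25.
Median ≈ 202 + ((54.5 − 47) / 32) × 25 = 207.8594

207.9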